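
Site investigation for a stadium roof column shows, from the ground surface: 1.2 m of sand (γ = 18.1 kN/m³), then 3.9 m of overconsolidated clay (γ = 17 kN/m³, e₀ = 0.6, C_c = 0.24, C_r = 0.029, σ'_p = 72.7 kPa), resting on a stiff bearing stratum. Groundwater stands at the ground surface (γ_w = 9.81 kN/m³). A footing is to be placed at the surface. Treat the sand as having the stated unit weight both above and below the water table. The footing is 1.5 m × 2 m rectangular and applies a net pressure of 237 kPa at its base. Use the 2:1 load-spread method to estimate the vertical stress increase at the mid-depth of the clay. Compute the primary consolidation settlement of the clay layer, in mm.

Mid-depth of clay below the ground surface: z = 1.2 + 3.9/2 = 3.15 m.
Total vertical stress at mid-clay: σ_v = 18.1×1.2 + 17×1.95 = 54.87 kPa.
Pore pressure: u = 9.81×(3.15 − 0) = 30.902 kPa.
Initial effective stress: σ'_0 = σ_v − u = 54.87 − 30.902 = 23.968 kPa.
Stress increase at mid-clay by the 2:1 spreading method:
Δσ = qBL/((B+z)(L+z)) = 237×1.5×2/((1.5+3.15)(2+3.15)) = 29.69 kPa
Final effective stress: σ'_f = 23.968 + 29.69 = 53.658 kPa.
σ'_f = 53.658 ≤ σ'_p = 72.7 kPa, so the clay remains overconsolidated and only the recompression index applies:
S_c = C_r·H/(1+e₀)·log₁₀(σ'_f/σ'_0) = 0.029×3.9/1.6×log₁₀(53.658/23.968)
    = 0.070688 × 0.35 = 0.02474 m

S_c ≈ 24.7 mm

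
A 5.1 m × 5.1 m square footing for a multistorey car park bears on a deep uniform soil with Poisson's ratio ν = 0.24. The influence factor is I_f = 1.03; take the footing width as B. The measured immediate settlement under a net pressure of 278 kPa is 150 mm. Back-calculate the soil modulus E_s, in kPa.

S_e = q·B·(1−ν²)/E_s · I_f  ⇒  E_s = q·B·(1−ν²)·I_f / S_e.
E_s = 278 × 5.1 × 0.9424 × 1.03 / 0.15 = 9175 kPa

E_s ≈ 9170 kPa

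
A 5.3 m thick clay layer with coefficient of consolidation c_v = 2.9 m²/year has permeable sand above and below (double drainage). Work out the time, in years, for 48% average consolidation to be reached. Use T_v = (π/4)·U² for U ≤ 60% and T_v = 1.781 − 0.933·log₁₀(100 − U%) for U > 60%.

t ≈ 0.438 years

Drainage path length: H_d = H/2 = 2.65 m (double drainage).
U ≤ 60%: T_v = (π/4)·U² = (π/4)×0.48² = 0.18096.
t = T_v·H_d²/c_v = 0.18096×2.65²/2.9 = 0.4382 years.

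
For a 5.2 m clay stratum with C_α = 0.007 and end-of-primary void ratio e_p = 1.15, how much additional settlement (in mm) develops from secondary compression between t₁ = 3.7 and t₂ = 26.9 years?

Secondary compression: S_s = C_α·H/(1+e_p)·log₁₀(t₂/t₁)
S_s = 0.007×5.2/(1+1.15)×log₁₀(26.9/3.7)
    = 0.01693 × 0.8616 = 0.01459 m

S_s ≈ 14.6 mm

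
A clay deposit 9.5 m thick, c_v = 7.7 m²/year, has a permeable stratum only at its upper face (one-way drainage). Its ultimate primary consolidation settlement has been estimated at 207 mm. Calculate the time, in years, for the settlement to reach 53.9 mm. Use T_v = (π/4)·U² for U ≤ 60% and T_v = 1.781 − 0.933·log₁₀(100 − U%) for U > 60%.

Drainage path length: H_d = H = 9.5 m (single drainage).
U = S(t)/S_ult = 53.9/207 = 0.2604.
U ≤ 60%: T_v = (π/4)·U² = (π/4)×0.26039² = 0.053251.
t = T_v·H_d²/c_v = 0.053251×9.5²/7.7 = 0.6241 years.

t ≈ 0.624 years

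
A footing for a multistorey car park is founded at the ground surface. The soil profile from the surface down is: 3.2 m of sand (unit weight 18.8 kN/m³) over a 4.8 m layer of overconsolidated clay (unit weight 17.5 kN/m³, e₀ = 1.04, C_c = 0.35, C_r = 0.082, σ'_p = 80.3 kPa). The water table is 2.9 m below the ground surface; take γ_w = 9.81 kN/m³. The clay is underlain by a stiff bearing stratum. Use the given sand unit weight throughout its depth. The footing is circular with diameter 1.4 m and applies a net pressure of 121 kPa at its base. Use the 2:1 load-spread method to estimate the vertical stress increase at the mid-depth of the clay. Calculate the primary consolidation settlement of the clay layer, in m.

S_c ≈ 0.00592 m

Mid-depth of clay below the ground surface: z = 3.2 + 4.8/2 = 5.6 m.
Total vertical stress at mid-clay: σ_v = 18.8×3.2 + 17.5×2.4 = 102.16 kPa.
Pore pressure: u = 9.81×(5.6 − 2.9) = 26.487 kPa.
Initial effective stress: σ'_0 = σ_v − u = 102.16 − 26.487 = 75.673 kPa.
Stress increase at mid-clay by the 2:1 spreading method:
Δσ ≈ qD²/(D+z)² = 121×1.4²/(1.4+5.6)² = 4.84 kPa
Final effective stress: σ'_f = 75.673 + 4.84 = 80.513 kPa.
σ'_f = 80.513 > σ'_p = 80.3 kPa, so the stress path crosses the preconsolidation pressure — recompression up to σ'_p, then virgin compression beyond:
S_c = H/(1+e₀)·[C_r·log₁₀(σ'_p/σ'_0) + C_c·log₁₀(σ'_f/σ'_p)]
    = 4.8/2.04 × [0.082×log₁₀(80.3/75.673) + 0.35×log₁₀(80.513/80.3)]
    = 2.3529 × [0.0021135 + 0.00040266] = 0.00592 m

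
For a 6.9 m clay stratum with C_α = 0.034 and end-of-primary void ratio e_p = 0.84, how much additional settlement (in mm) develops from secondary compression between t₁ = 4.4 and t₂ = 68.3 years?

Secondary compression: S_s = C_α·H/(1+e_p)·log₁₀(t₂/t₁)
S_s = 0.034×6.9/(1+0.84)×log₁₀(68.3/4.4)
    = 0.1275 × 1.191 = 0.1518 m

S_s ≈ 152 mm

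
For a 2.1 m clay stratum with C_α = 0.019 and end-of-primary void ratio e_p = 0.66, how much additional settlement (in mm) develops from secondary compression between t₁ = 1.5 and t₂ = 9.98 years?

Secondary compression: S_s = C_α·H/(1+e_p)·log₁₀(t₂/t₁)
S_s = 0.019×2.1/(1+0.66)×log₁₀(9.98/1.5)
    = 0.02404 × 0.823 = 0.01978 m

S_s ≈ 19.8 mm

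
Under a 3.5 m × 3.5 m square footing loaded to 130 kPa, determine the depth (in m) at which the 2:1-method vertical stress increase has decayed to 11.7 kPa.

2:1 spreading — at depth z the loaded area has grown by z in each plan dimension:
qB²/(B+z)² = Δσ_z ⇒ z = B(√(q/Δσ_z) − 1) = 3.5×(√(130/11.7) − 1) = 8.167 m

z ≈ 8.17 m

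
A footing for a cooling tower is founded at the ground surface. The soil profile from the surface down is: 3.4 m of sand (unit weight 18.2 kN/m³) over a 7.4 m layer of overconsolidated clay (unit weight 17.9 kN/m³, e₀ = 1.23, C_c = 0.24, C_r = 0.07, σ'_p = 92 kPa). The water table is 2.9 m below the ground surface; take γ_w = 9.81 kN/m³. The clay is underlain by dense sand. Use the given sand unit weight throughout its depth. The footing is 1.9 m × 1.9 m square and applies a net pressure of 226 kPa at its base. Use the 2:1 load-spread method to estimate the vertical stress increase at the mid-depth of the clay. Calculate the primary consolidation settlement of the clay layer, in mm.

Mid-depth of clay below the ground surface: z = 3.4 + 7.4/2 = 7.1 m.
Total vertical stress at mid-clay: σ_v = 18.2×3.4 + 17.9×3.7 = 128.11 kPa.
Pore pressure: u = 9.81×(7.1 − 2.9) = 41.202 kPa.
Initial effective stress: σ'_0 = σ_v − u = 128.11 − 41.202 = 86.908 kPa.
Stress increase at mid-clay by the 2:1 spreading method:
Δσ = qBL/((B+z)(L+z)) = 226×1.9×1.9/((1.9+7.1)(1.9+7.1)) = 10.072 kPa
Final effective stress: σ'_f = 86.908 + 10.072 = 96.98 kPa.
σ'_f = 96.98 > σ'_p = 92 kPa, so the stress path crosses the preconsolidation pressure — recompression up to σ'_p, then virgin compression beyond:
S_c = H/(1+e₀)·[C_r·log₁₀(σ'_p/σ'_0) + C_c·log₁₀(σ'_f/σ'_p)]
    = 7.4/2.23 × [0.07×log₁₀(92/86.908) + 0.24×log₁₀(96.98/92)]
    = 3.3184 × [0.001731 + 0.0054946] = 0.02398 m

S_c ≈ 24 mm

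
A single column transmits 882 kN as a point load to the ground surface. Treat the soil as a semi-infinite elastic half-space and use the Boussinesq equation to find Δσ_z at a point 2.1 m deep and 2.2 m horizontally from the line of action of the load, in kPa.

Δσ_z ≈ 15 kPa

Boussinesq vertical stress below a point load on an elastic half-space:
Δσ_z = 3P/(2πz²) · [1 + (r/z)²]^(−5/2)
r/z = 2.2/2.1 = 1.0476; [1+(r/z)²]^(−5/2) = 0.15694.
Δσ_z = 3×882/(2π×2.1²) × 0.15694 = 95.493 × 0.15694 = 14.99 kPa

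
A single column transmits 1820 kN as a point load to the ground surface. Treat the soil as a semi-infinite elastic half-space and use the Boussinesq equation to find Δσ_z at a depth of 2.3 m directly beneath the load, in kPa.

Boussinesq vertical stress below a point load on an elastic half-space:
Δσ_z = 3P/(2πz²) · [1 + (r/z)²]^(−5/2)
r/z = 0/2.3 = 0; [1+(r/z)²]^(−5/2) = 1.
Δσ_z = 3×1820/(2π×2.3²) × 1 = 164.27 × 1 = 164.3 kPa

Δσ_z ≈ 164 kPa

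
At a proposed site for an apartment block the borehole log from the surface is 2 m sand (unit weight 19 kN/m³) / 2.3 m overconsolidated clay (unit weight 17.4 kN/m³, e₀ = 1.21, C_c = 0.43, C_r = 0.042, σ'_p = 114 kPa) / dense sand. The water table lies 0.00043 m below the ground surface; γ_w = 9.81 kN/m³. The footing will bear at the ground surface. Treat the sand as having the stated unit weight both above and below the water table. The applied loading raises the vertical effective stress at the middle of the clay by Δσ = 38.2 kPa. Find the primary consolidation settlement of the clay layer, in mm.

Mid-depth of clay below the ground surface: z = 2 + 2.3/2 = 3.15 m.
Total vertical stress at mid-clay: σ_v = 19×2 + 17.4×1.15 = 58.01 kPa.
Pore pressure: u = 9.81×(3.15 − 0.00043) = 30.902 kPa.
Initial effective stress: σ'_0 = σ_v − u = 58.01 − 30.902 = 27.108 kPa.
Final effective stress: σ'_f = 27.108 + 38.2 = 65.308 kPa.
σ'_f = 65.308 ≤ σ'_p = 114 kPa, so the clay remains overconsolidated and only the recompression index applies:
S_c = C_r·H/(1+e₀)·log₁₀(σ'_f/σ'_0) = 0.042×2.3/2.21×log₁₀(65.308/27.108)
    = 0.043709 × 0.38187 = 0.01669 m

S_c ≈ 16.7 mm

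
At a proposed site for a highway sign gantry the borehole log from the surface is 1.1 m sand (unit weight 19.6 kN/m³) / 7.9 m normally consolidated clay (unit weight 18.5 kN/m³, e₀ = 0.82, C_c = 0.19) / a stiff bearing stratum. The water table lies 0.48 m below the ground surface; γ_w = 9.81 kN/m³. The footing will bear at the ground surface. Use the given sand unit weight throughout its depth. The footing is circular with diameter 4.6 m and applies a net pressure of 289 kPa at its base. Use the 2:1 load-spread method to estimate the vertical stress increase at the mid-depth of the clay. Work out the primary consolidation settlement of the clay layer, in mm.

S_c ≈ 301 mm

Mid-depth of clay below the ground surface: z = 1.1 + 7.9/2 = 5.05 m.
Total vertical stress at mid-clay: σ_v = 19.6×1.1 + 18.5×3.95 = 94.635 kPa.
Pore pressure: u = 9.81×(5.05 − 0.48) = 44.832 kPa.
Initial effective stress: σ'_0 = σ_v − u = 94.635 − 44.832 = 49.803 kPa.
Stress increase at mid-clay by the 2:1 spreading method:
Δσ ≈ qD²/(D+z)² = 289×4.6²/(4.6+5.05)² = 65.669 kPa
Final effective stress: σ'_f = σ'_0 + Δσ = 49.803 + 65.669 = 115.47 kPa.
Normally consolidated clay, so the full stress increment lies on the virgin compression line:
S_c = C_c·H/(1+e₀)·log₁₀(σ'_f/σ'_0) = 0.19×7.9/(1+0.82)×log₁₀(115.47/49.803)
    = 0.82473 × 0.36521 = 0.3012 m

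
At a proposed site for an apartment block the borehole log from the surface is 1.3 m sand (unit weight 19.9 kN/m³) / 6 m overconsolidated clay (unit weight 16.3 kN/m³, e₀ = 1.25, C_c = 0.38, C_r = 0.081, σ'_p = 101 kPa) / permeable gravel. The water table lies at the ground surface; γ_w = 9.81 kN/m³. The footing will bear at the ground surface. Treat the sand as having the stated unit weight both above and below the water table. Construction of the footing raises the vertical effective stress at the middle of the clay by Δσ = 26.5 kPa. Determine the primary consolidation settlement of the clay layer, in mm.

Mid-depth of clay below the ground surface: z = 1.3 + 6/2 = 4.3 m.
Total vertical stress at mid-clay: σ_v = 19.9×1.3 + 16.3×3 = 74.77 kPa.
Pore pressure: u = 9.81×(4.3 − 0) = 42.183 kPa.
Initial effective stress: σ'_0 = σ_v − u = 74.77 − 42.183 = 32.587 kPa.
Final effective stress: σ'_f = 32.587 + 26.5 = 59.087 kPa.
σ'_f = 59.087 ≤ σ'_p = 101 kPa, so the clay remains overconsolidated and only the recompression index applies:
S_c = C_r·H/(1+e₀)·log₁₀(σ'_f/σ'_0) = 0.081×6/2.25×log₁₀(59.087/32.587)
    = 0.216 × 0.25845 = 0.05583 m

S_c ≈ 55.8 mm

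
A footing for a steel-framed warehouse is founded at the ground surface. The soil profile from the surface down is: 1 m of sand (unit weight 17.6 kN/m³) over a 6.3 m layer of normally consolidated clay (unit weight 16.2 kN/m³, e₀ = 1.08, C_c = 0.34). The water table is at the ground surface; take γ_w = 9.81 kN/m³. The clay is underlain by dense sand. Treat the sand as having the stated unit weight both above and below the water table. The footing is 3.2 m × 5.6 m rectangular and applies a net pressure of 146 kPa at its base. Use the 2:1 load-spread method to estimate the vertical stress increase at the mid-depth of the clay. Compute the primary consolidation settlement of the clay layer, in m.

S_c ≈ 0.374 m

Mid-depth of clay below the ground surface: z = 1 + 6.3/2 = 4.15 m.
Total vertical stress at mid-clay: σ_v = 17.6×1 + 16.2×3.15 = 68.63 kPa.
Pore pressure: u = 9.81×(4.15 − 0) = 40.712 kPa.
Initial effective stress: σ'_0 = σ_v − u = 68.63 − 40.712 = 27.918 kPa.
Stress increase at mid-clay by the 2:1 spreading method:
Δσ = qBL/((B+z)(L+z)) = 146×3.2×5.6/((3.2+4.15)(5.6+4.15)) = 36.509 kPa
Final effective stress: σ'_f = σ'_0 + Δσ = 27.918 + 36.509 = 64.427 kPa.
Normally consolidated clay, so the full stress increment lies on the virgin compression line:
S_c = C_c·H/(1+e₀)·log₁₀(σ'_f/σ'_0) = 0.34×6.3/(1+1.08)×log₁₀(64.427/27.918)
    = 1.0298 × 0.36318 = 0.374 m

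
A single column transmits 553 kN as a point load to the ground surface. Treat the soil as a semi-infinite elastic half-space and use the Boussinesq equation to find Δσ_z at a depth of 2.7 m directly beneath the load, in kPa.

Δσ_z ≈ 36.2 kPa

Boussinesq vertical stress below a point load on an elastic half-space:
Δσ_z = 3P/(2πz²) · [1 + (r/z)²]^(−5/2)
r/z = 0/2.7 = 0; [1+(r/z)²]^(−5/2) = 1.
Δσ_z = 3×553/(2π×2.7²) × 1 = 36.219 × 1 = 36.22 kPa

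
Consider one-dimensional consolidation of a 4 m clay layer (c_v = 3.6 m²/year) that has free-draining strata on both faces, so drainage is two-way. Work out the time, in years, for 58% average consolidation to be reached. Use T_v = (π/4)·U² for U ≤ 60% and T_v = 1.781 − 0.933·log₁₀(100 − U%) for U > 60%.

Drainage path length: H_d = H/2 = 2 m (double drainage).
U ≤ 60%: T_v = (π/4)·U² = (π/4)×0.58² = 0.26421.
t = T_v·H_d²/c_v = 0.26421×2²/3.6 = 0.2936 years.

t ≈ 0.294 years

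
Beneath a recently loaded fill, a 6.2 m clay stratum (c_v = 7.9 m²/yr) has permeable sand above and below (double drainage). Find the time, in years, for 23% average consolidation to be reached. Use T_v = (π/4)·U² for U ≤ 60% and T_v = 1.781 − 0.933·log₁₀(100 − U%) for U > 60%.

t ≈ 0.0505 years

Drainage path length: H_d = H/2 = 3.1 m (double drainage).
U ≤ 60%: T_v = (π/4)·U² = (π/4)×0.23² = 0.041548.
t = T_v·H_d²/c_v = 0.041548×3.1²/7.9 = 0.05054 years.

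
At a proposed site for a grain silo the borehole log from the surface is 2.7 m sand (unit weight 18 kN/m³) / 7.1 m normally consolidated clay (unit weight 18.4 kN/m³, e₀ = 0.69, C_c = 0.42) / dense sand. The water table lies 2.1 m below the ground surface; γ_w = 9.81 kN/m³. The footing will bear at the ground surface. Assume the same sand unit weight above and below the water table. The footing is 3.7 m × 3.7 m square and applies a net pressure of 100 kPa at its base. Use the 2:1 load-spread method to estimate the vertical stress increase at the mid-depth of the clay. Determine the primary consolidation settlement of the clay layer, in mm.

S_c ≈ 133 mm

Mid-depth of clay below the ground surface: z = 2.7 + 7.1/2 = 6.25 m.
Total vertical stress at mid-clay: σ_v = 18×2.7 + 18.4×3.55 = 113.92 kPa.
Pore pressure: u = 9.81×(6.25 − 2.1) = 40.712 kPa.
Initial effective stress: σ'_0 = σ_v − u = 113.92 − 40.712 = 73.208 kPa.
Stress increase at mid-clay by the 2:1 spreading method:
Δσ = qBL/((B+z)(L+z)) = 100×3.7×3.7/((3.7+6.25)(3.7+6.25)) = 13.828 kPa
Final effective stress: σ'_f = σ'_0 + Δσ = 73.208 + 13.828 = 87.036 kPa.
Normally consolidated clay, so the full stress increment lies on the virgin compression line:
S_c = C_c·H/(1+e₀)·log₁₀(σ'_f/σ'_0) = 0.42×7.1/(1+0.69)×log₁₀(87.036/73.208)
    = 1.7645 × 0.07514 = 0.1326 m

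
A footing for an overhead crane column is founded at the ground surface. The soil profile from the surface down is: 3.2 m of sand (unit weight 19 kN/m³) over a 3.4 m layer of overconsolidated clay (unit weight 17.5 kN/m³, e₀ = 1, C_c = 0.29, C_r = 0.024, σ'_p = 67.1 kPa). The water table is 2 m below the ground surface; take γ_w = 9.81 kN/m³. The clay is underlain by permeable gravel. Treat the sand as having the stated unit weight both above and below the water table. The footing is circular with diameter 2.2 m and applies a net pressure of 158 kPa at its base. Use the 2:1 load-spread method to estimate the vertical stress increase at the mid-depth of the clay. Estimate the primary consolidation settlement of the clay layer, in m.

S_c ≈ 0.0316 m

Mid-depth of clay below the ground surface: z = 3.2 + 3.4/2 = 4.9 m.
Total vertical stress at mid-clay: σ_v = 19×3.2 + 17.5×1.7 = 90.55 kPa.
Pore pressure: u = 9.81×(4.9 − 2) = 28.449 kPa.
Initial effective stress: σ'_0 = σ_v − u = 90.55 − 28.449 = 62.101 kPa.
Stress increase at mid-clay by the 2:1 spreading method:
Δσ ≈ qD²/(D+z)² = 158×2.2²/(2.2+4.9)² = 15.17 kPa
Final effective stress: σ'_f = 62.101 + 15.17 = 77.271 kPa.
σ'_f = 77.271 > σ'_p = 67.1 kPa, so the stress path crosses the preconsolidation pressure — recompression up to σ'_p, then virgin compression beyond:
S_c = H/(1+e₀)·[C_r·log₁₀(σ'_p/σ'_0) + C_c·log₁₀(σ'_f/σ'_p)]
    = 3.4/2 × [0.024×log₁₀(67.1/62.101) + 0.29×log₁₀(77.271/67.1)]
    = 1.7 × [0.00080697 + 0.017775] = 0.03159 m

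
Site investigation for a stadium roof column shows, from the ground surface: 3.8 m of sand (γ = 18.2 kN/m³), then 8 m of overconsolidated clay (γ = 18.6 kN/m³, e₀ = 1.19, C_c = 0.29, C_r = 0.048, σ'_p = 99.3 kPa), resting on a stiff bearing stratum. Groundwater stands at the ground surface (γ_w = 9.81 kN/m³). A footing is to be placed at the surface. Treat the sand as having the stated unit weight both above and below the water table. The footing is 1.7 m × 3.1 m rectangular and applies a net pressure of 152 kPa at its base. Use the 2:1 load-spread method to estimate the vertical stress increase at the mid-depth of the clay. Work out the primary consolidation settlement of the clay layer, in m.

S_c ≈ 0.00832 m

Mid-depth of clay below the ground surface: z = 3.8 + 8/2 = 7.8 m.
Total vertical stress at mid-clay: σ_v = 18.2×3.8 + 18.6×4 = 143.56 kPa.
Pore pressure: u = 9.81×(7.8 − 0) = 76.518 kPa.
Initial effective stress: σ'_0 = σ_v − u = 143.56 − 76.518 = 67.042 kPa.
Stress increase at mid-clay by the 2:1 spreading method:
Δσ = qBL/((B+z)(L+z)) = 152×1.7×3.1/((1.7+7.8)(3.1+7.8)) = 7.7358 kPa
Final effective stress: σ'_f = 67.042 + 7.7358 = 74.778 kPa.
σ'_f = 74.778 ≤ σ'_p = 99.3 kPa, so the clay remains overconsolidated and only the recompression index applies:
S_c = C_r·H/(1+e₀)·log₁₀(σ'_f/σ'_0) = 0.048×8/2.19×log₁₀(74.778/67.042)
    = 0.17534 × 0.047427 = 0.008316 m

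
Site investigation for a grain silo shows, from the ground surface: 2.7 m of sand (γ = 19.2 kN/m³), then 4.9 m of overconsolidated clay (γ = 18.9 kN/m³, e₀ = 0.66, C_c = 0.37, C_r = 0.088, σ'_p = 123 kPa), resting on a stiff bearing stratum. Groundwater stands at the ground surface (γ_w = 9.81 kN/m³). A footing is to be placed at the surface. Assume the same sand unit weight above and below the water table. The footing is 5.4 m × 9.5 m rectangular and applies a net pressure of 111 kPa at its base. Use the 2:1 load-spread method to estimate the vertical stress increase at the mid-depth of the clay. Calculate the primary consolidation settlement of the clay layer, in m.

Mid-depth of clay below the ground surface: z = 2.7 + 4.9/2 = 5.15 m.
Total vertical stress at mid-clay: σ_v = 19.2×2.7 + 18.9×2.45 = 98.145 kPa.
Pore pressure: u = 9.81×(5.15 − 0) = 50.522 kPa.
Initial effective stress: σ'_0 = σ_v − u = 98.145 − 50.522 = 47.623 kPa.
Stress increase at mid-clay by the 2:1 spreading method:
Δσ = qBL/((B+z)(L+z)) = 111×5.4×9.5/((5.4+5.15)(9.5+5.15)) = 36.843 kPa
Final effective stress: σ'_f = 47.623 + 36.843 = 84.466 kPa.
σ'_f = 84.466 ≤ σ'_p = 123 kPa, so the clay remains overconsolidated and only the recompression index applies:
S_c = C_r·H/(1+e₀)·log₁₀(σ'_f/σ'_0) = 0.088×4.9/1.66×log₁₀(84.466/47.623)
    = 0.25976 × 0.24887 = 0.06465 m

S_c ≈ 0.0646 m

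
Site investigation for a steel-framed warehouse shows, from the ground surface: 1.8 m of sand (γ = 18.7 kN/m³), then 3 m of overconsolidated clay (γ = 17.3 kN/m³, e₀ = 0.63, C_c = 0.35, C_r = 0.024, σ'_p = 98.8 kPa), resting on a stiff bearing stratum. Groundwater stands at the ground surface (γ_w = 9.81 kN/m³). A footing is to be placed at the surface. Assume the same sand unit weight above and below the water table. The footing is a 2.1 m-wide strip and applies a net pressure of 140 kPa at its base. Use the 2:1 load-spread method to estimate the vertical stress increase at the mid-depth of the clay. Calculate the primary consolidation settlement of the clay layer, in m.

S_c ≈ 0.0211 m

Mid-depth of clay below the ground surface: z = 1.8 + 3/2 = 3.3 m.
Total vertical stress at mid-clay: σ_v = 18.7×1.8 + 17.3×1.5 = 59.61 kPa.
Pore pressure: u = 9.81×(3.3 − 0) = 32.373 kPa.
Initial effective stress: σ'_0 = σ_v − u = 59.61 − 32.373 = 27.237 kPa.
Stress increase at mid-clay by the 2:1 spreading method:
Δσ = qB/(B+z) = 140×2.1/(2.1+3.3) = 54.444 kPa
Final effective stress: σ'_f = 27.237 + 54.444 = 81.681 kPa.
σ'_f = 81.681 ≤ σ'_p = 98.8 kPa, so the clay remains overconsolidated and only the recompression index applies:
S_c = C_r·H/(1+e₀)·log₁₀(σ'_f/σ'_0) = 0.024×3/1.63×log₁₀(81.681/27.237)
    = 0.044172 × 0.47696 = 0.02107 m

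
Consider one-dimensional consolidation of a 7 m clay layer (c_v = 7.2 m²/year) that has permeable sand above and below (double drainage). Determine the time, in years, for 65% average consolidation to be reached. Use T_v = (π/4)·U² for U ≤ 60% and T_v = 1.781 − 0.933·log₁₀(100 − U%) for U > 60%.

t ≈ 0.579 years

Drainage path length: H_d = H/2 = 3.5 m (double drainage).
U > 60%: T_v = 1.781 − 0.933·log₁₀(100 − 65) = 0.34038.
t = T_v·H_d²/c_v = 0.34038×3.5²/7.2 = 0.5791 years.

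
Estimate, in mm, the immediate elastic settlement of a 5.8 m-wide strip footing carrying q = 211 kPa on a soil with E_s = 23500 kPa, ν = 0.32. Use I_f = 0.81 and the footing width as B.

Immediate (elastic) settlement: S_e = q·B·(1−ν²)/E_s · I_f.
S_e = 211 × 5.8 × (1 − 0.32²) / 23500 × 0.81
    = 211 × 5.8 × 0.8976 / 23500 × 0.81
    = 0.03786 m = 37.86 mm

S_e ≈ 37.9 mm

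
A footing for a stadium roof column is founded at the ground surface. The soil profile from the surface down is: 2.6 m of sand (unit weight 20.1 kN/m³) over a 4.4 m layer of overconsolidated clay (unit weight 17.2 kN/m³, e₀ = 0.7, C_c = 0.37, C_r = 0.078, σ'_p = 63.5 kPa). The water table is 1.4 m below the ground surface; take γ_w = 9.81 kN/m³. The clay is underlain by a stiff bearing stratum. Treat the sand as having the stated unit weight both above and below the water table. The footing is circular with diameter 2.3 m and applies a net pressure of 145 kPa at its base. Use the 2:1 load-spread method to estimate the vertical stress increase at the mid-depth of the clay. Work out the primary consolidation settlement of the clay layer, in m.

Mid-depth of clay below the ground surface: z = 2.6 + 4.4/2 = 4.8 m.
Total vertical stress at mid-clay: σ_v = 20.1×2.6 + 17.2×2.2 = 90.1 kPa.
Pore pressure: u = 9.81×(4.8 − 1.4) = 33.354 kPa.
Initial effective stress: σ'_0 = σ_v − u = 90.1 − 33.354 = 56.746 kPa.
Stress increase at mid-clay by the 2:1 spreading method:
Δσ ≈ qD²/(D+z)² = 145×2.3²/(2.3+4.8)² = 15.216 kPa
Final effective stress: σ'_f = 56.746 + 15.216 = 71.962 kPa.
σ'_f = 71.962 > σ'_p = 63.5 kPa, so the stress path crosses the preconsolidation pressure — recompression up to σ'_p, then virgin compression beyond:
S_c = H/(1+e₀)·[C_r·log₁₀(σ'_p/σ'_0) + C_c·log₁₀(σ'_f/σ'_p)]
    = 4.4/1.7 × [0.078×log₁₀(63.5/56.746) + 0.37×log₁₀(71.962/63.5)]
    = 2.5882 × [0.0038094 + 0.020102] = 0.06189 m

S_c ≈ 0.0619 m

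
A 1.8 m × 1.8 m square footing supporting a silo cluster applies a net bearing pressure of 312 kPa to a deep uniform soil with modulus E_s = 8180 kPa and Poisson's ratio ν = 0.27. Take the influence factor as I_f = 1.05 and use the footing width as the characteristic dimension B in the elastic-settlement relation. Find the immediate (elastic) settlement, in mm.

Immediate (elastic) settlement: S_e = q·B·(1−ν²)/E_s · I_f.
S_e = 312 × 1.8 × (1 − 0.27²) / 8180 × 1.05
    = 312 × 1.8 × 0.9271 / 8180 × 1.05
    = 0.06683 m = 66.83 mm

S_e ≈ 66.8 mm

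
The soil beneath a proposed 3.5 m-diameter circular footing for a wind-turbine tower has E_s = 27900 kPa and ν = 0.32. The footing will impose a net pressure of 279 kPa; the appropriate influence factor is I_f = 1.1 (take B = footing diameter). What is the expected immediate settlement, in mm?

S_e ≈ 34.6 mm

Immediate (elastic) settlement: S_e = q·B·(1−ν²)/E_s · I_f.
S_e = 279 × 3.5 × (1 − 0.32²) / 27900 × 1.1
    = 279 × 3.5 × 0.8976 / 27900 × 1.1
    = 0.03456 m = 34.56 mm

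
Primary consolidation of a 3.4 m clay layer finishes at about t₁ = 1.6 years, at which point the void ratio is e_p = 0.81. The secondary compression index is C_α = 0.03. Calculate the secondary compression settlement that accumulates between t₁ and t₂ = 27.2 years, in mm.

Secondary compression: S_s = C_α·H/(1+e_p)·log₁₀(t₂/t₁)
S_s = 0.03×3.4/(1+0.81)×log₁₀(27.2/1.6)
    = 0.05635 × 1.23 = 0.06934 m

S_s ≈ 69.3 mm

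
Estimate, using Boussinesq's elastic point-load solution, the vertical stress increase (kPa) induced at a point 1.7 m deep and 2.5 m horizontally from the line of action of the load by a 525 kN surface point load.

Boussinesq vertical stress below a point load on an elastic half-space:
Δσ_z = 3P/(2πz²) · [1 + (r/z)²]^(−5/2)
r/z = 2.5/1.7 = 1.4706; [1+(r/z)²]^(−5/2) = 0.056218.
Δσ_z = 3×525/(2π×1.7²) × 0.056218 = 86.737 × 0.056218 = 4.876 kPa

Δσ_z ≈ 4.88 kPa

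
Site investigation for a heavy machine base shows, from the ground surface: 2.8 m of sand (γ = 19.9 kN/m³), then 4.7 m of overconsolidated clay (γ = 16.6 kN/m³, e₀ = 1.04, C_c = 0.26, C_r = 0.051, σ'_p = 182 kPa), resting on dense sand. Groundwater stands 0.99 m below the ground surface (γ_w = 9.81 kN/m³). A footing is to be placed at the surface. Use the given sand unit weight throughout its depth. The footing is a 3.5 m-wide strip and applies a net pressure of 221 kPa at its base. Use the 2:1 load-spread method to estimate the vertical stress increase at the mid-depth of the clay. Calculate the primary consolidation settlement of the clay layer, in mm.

S_c ≈ 49.9 mm

Mid-depth of clay below the ground surface: z = 2.8 + 4.7/2 = 5.15 m.
Total vertical stress at mid-clay: σ_v = 19.9×2.8 + 16.6×2.35 = 94.73 kPa.
Pore pressure: u = 9.81×(5.15 − 0.99) = 40.81 kPa.
Initial effective stress: σ'_0 = σ_v − u = 94.73 − 40.81 = 53.92 kPa.
Stress increase at mid-clay by the 2:1 spreading method:
Δσ = qB/(B+z) = 221×3.5/(3.5+5.15) = 89.422 kPa
Final effective stress: σ'_f = 53.92 + 89.422 = 143.34 kPa.
σ'_f = 143.34 ≤ σ'_p = 182 kPa, so the clay remains overconsolidated and only the recompression index applies:
S_c = C_r·H/(1+e₀)·log₁₀(σ'_f/σ'_0) = 0.051×4.7/2.04×log₁₀(143.34/53.92)
    = 0.1175 × 0.42462 = 0.04989 m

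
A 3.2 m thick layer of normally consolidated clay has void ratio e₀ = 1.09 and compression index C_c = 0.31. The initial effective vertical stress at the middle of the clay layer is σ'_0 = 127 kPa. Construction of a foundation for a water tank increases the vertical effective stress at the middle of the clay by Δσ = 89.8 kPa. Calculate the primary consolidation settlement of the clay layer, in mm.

S_c ≈ 110 mm

Final effective stress: σ'_f = σ'_0 + Δσ = 127 + 89.8 = 216.8 kPa.
Normally consolidated clay, so the full stress increment lies on the virgin compression line:
S_c = C_c·H/(1+e₀)·log₁₀(σ'_f/σ'_0) = 0.31×3.2/(1+1.09)×log₁₀(216.8/127)
    = 0.47464 × 0.23226 = 0.1102 m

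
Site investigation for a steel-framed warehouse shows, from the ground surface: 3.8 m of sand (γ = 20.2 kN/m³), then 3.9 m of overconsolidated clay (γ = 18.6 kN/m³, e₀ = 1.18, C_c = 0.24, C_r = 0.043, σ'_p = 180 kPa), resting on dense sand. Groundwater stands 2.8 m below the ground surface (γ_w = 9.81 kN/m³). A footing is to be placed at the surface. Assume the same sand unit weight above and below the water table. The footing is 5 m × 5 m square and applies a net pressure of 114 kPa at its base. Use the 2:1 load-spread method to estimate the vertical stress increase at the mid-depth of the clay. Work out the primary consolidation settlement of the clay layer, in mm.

S_c ≈ 8.59 mm

Mid-depth of clay below the ground surface: z = 3.8 + 3.9/2 = 5.75 m.
Total vertical stress at mid-clay: σ_v = 20.2×3.8 + 18.6×1.95 = 113.03 kPa.
Pore pressure: u = 9.81×(5.75 − 2.8) = 28.94 kPa.
Initial effective stress: σ'_0 = σ_v − u = 113.03 − 28.94 = 84.09 kPa.
Stress increase at mid-clay by the 2:1 spreading method:
Δσ = qBL/((B+z)(L+z)) = 114×5×5/((5+5.75)(5+5.75)) = 24.662 kPa
Final effective stress: σ'_f = 84.09 + 24.662 = 108.75 kPa.
σ'_f = 108.75 ≤ σ'_p = 180 kPa, so the clay remains overconsolidated and only the recompression index applies:
S_c = C_r·H/(1+e₀)·log₁₀(σ'_f/σ'_0) = 0.043×3.9/2.18×log₁₀(108.75/84.09)
    = 0.076927 × 0.11168 = 0.008591 m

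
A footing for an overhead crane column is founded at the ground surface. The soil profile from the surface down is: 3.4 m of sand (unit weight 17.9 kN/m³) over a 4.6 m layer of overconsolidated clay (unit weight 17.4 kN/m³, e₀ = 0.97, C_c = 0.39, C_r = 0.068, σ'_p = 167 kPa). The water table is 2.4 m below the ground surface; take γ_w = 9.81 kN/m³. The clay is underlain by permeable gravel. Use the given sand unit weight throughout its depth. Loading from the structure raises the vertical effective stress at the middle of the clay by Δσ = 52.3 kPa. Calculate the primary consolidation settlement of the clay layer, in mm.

Mid-depth of clay below the ground surface: z = 3.4 + 4.6/2 = 5.7 m.
Total vertical stress at mid-clay: σ_v = 17.9×3.4 + 17.4×2.3 = 100.88 kPa.
Pore pressure: u = 9.81×(5.7 − 2.4) = 32.373 kPa.
Initial effective stress: σ'_0 = σ_v − u = 100.88 − 32.373 = 68.507 kPa.
Final effective stress: σ'_f = 68.507 + 52.3 = 120.81 kPa.
σ'_f = 120.81 ≤ σ'_p = 167 kPa, so the clay remains overconsolidated and only the recompression index applies:
S_c = C_r·H/(1+e₀)·log₁₀(σ'_f/σ'_0) = 0.068×4.6/1.97×log₁₀(120.81/68.507)
    = 0.15878 × 0.24637 = 0.03912 m

S_c ≈ 39.1 mm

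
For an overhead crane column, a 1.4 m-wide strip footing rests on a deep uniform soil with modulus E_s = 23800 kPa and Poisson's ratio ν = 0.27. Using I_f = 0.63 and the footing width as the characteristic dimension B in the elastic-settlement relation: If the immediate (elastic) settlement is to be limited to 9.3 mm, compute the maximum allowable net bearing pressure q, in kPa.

S_e = q·B·(1−ν²)/E_s · I_f  ⇒  q = S_e·E_s / (B·(1−ν²)·I_f).
q = 0.0093 × 23800 / (1.4 × 0.9271 × 0.63) = 270.7 kPa

q ≈ 271 kPa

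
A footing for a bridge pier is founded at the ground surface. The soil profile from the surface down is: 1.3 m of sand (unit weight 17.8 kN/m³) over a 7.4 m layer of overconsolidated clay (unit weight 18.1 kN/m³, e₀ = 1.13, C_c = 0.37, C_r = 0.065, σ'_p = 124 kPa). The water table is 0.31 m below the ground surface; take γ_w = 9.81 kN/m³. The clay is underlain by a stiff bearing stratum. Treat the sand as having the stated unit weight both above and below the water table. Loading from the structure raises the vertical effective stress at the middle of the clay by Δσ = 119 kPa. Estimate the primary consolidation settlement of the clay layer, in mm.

S_c ≈ 254 mm

Mid-depth of clay below the ground surface: z = 1.3 + 7.4/2 = 5 m.
Total vertical stress at mid-clay: σ_v = 17.8×1.3 + 18.1×3.7 = 90.11 kPa.
Pore pressure: u = 9.81×(5 − 0.31) = 46.009 kPa.
Initial effective stress: σ'_0 = σ_v − u = 90.11 − 46.009 = 44.101 kPa.
Final effective stress: σ'_f = 44.101 + 119 = 163.1 kPa.
σ'_f = 163.1 > σ'_p = 124 kPa, so the stress path crosses the preconsolidation pressure — recompression up to σ'_p, then virgin compression beyond:
S_c = H/(1+e₀)·[C_r·log₁₀(σ'_p/σ'_0) + C_c·log₁₀(σ'_f/σ'_p)]
    = 7.4/2.13 × [0.065×log₁₀(124/44.101) + 0.37×log₁₀(163.1/124)]
    = 3.4742 × [0.029183 + 0.044042] = 0.2544 m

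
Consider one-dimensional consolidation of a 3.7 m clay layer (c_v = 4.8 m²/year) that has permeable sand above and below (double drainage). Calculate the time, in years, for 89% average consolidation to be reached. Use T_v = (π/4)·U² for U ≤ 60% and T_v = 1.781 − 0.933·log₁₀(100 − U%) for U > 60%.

Drainage path length: H_d = H/2 = 1.85 m (double drainage).
U > 60%: T_v = 1.781 − 0.933·log₁₀(100 − 89) = 0.80938.
t = T_v·H_d²/c_v = 0.80938×1.85²/4.8 = 0.5771 years.

t ≈ 0.577 years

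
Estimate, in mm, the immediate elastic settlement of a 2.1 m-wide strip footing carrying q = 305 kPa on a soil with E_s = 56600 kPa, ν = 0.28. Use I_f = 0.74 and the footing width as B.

S_e ≈ 7.72 mm

Immediate (elastic) settlement: S_e = q·B·(1−ν²)/E_s · I_f.
S_e = 305 × 2.1 × (1 − 0.28²) / 56600 × 0.74
    = 305 × 2.1 × 0.9216 / 56600 × 0.74
    = 0.007718 m = 7.718 mm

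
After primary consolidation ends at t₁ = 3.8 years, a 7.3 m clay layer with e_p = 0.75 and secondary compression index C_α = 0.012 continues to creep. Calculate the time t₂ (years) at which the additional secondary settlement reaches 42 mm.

t₂ ≈ 26.2 years

S_s = C_α·H/(1+e_p)·log₁₀(t₂/t₁) ⇒ log₁₀(t₂/t₁) = S_s·(1+e_p)/(C_α·H).
log₁₀(t₂/t₁) = 0.042 × (1+0.75) / (0.012×7.3) = 0.839
t₂ = t₁ × 10^0.839 = 3.8 × 6.903 = 26.23 years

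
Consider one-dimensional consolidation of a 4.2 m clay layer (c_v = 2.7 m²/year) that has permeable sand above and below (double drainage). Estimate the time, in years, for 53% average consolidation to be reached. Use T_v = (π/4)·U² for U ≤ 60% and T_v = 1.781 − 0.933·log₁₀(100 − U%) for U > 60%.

Drainage path length: H_d = H/2 = 2.1 m (double drainage).
U ≤ 60%: T_v = (π/4)·U² = (π/4)×0.53² = 0.22062.
t = T_v·H_d²/c_v = 0.22062×2.1²/2.7 = 0.3603 years.

t ≈ 0.36 years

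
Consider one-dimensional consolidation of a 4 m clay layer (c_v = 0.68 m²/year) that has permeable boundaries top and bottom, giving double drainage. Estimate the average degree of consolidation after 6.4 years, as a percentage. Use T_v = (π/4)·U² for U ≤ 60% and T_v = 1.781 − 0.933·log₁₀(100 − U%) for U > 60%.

U ≈ 94.5 %

Drainage path length: H_d = H/2 = 2 m (double drainage).
T_v = c_v·t/H_d² = 0.68×6.4/2² = 1.088.
T_v = 1.088 corresponds to the U > 60% branch:
U = 1 − 10^((1.781 − T_v)/0.933)/100 = 0.9447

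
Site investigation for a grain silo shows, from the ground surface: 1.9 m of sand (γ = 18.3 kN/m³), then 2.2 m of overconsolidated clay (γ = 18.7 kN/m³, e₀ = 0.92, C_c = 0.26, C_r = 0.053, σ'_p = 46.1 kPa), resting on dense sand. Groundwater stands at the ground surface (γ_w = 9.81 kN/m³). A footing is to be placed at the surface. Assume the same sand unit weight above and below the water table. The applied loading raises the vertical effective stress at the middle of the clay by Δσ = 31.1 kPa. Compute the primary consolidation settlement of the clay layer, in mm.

Mid-depth of clay below the ground surface: z = 1.9 + 2.2/2 = 3 m.
Total vertical stress at mid-clay: σ_v = 18.3×1.9 + 18.7×1.1 = 55.34 kPa.
Pore pressure: u = 9.81×(3 − 0) = 29.43 kPa.
Initial effective stress: σ'_0 = σ_v − u = 55.34 − 29.43 = 25.91 kPa.
Final effective stress: σ'_f = 25.91 + 31.1 = 57.01 kPa.
σ'_f = 57.01 > σ'_p = 46.1 kPa, so the stress path crosses the preconsolidation pressure — recompression up to σ'_p, then virgin compression beyond:
S_c = H/(1+e₀)·[C_r·log₁₀(σ'_p/σ'_0) + C_c·log₁₀(σ'_f/σ'_p)]
    = 2.2/1.92 × [0.053×log₁₀(46.1/25.91) + 0.26×log₁₀(57.01/46.1)]
    = 1.1458 × [0.013262 + 0.023985] = 0.04268 m

S_c ≈ 42.7 mm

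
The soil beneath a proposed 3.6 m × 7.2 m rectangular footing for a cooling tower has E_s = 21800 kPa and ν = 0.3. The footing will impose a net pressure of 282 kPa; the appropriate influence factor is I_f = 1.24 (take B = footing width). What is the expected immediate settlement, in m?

Immediate (elastic) settlement: S_e = q·B·(1−ν²)/E_s · I_f.
S_e = 282 × 3.6 × (1 − 0.3²) / 21800 × 1.24
    = 282 × 3.6 × 0.91 / 21800 × 1.24
    = 0.05255 m

S_e ≈ 0.0525 m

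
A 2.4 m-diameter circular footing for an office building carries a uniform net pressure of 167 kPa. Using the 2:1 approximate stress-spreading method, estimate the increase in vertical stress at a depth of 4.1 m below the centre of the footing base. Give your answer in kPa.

Δσ_z ≈ 22.8 kPa

By the 2:1 method the load spreads at 1 horizontal : 2 vertical, so at depth z the loaded area has grown by z in each plan dimension:
Δσ ≈ qD²/(D+z)² = 167×2.4²/(2.4+4.1)² = 22.767 kPa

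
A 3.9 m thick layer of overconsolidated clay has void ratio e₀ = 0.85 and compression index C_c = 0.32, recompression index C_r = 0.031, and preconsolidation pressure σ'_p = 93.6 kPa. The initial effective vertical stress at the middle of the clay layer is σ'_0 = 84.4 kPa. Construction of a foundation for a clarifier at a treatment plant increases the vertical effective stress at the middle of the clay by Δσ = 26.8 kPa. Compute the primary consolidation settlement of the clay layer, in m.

S_c ≈ 0.0534 m

Final effective stress: σ'_f = 84.4 + 26.8 = 111.2 kPa.
σ'_f = 111.2 > σ'_p = 93.6 kPa, so the stress path crosses the preconsolidation pressure — recompression up to σ'_p, then virgin compression beyond:
S_c = H/(1+e₀)·[C_r·log₁₀(σ'_p/σ'_0) + C_c·log₁₀(σ'_f/σ'_p)]
    = 3.9/1.85 × [0.031×log₁₀(93.6/84.4) + 0.32×log₁₀(111.2/93.6)]
    = 2.1081 × [0.0013929 + 0.023945] = 0.05341 m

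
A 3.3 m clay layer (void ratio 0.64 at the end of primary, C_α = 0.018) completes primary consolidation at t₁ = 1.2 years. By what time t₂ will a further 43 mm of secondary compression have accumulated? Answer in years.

S_s = C_α·H/(1+e_p)·log₁₀(t₂/t₁) ⇒ log₁₀(t₂/t₁) = S_s·(1+e_p)/(C_α·H).
log₁₀(t₂/t₁) = 0.043 × (1+0.64) / (0.018×3.3) = 1.187
t₂ = t₁ × 10^1.187 = 1.2 × 15.39 = 18.47 years

t₂ ≈ 18.5 years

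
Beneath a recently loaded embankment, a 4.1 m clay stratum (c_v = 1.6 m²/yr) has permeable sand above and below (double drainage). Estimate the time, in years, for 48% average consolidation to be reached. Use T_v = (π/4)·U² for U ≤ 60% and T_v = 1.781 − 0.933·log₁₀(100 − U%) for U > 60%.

Drainage path length: H_d = H/2 = 2.05 m (double drainage).
U ≤ 60%: T_v = (π/4)·U² = (π/4)×0.48² = 0.18096.
t = T_v·H_d²/c_v = 0.18096×2.05²/1.6 = 0.4753 years.

t ≈ 0.475 years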